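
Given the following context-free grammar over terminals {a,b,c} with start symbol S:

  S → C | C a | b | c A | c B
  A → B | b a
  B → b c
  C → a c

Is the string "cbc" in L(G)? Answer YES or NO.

CNF form of G:
  S -> C T1 | T1 T2 | T2 A | T2 B | b
  A -> T0 T1 | T0 T2
  B -> T0 T2
  C -> T1 T2
  T0 -> b
  T1 -> a
  T2 -> c

Fill CYK table bottom-up:
  T[0,0] 'c' = {T2}  orig:{}
  T[1,1] 'b' = {S,T0}  orig:{S}
  T[2,2] 'c' = {T2}  orig:{}
  T[0,1] 'cb' = ∅
  T[1,2] 'bc' = {A,B}
  T[0,2] 'cbc' = {S}

S ∈ T[0,2] ⇒ YES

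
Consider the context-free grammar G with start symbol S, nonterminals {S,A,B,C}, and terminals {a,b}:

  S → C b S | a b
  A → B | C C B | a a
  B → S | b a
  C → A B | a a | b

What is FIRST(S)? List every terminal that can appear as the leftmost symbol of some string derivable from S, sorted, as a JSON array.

Compute FIRST by fixpoint:
pass 1:
  A via A→a a: +{a}
  B via B→b a: +{b}
  C via C→A B: +{a}
  C via C→b: +{b}
  S via S→C b S: +{a,b}
  FIRST(S)={a,b}  FIRST(A)={a}  FIRST(B)={b}  FIRST(C)={a,b}
pass 2:
  A via A→B: +{b}
  B via B→S: +{a}
  FIRST(S)={a,b}  FIRST(A)={a,b}  FIRST(B)={a,b}  FIRST(C)={a,b}
pass 3: (stable)
  FIRST(S)={a,b}  FIRST(A)={a,b}  FIRST(B)={a,b}  FIRST(C)={a,b}

FIRST(S) = ["a", "b"]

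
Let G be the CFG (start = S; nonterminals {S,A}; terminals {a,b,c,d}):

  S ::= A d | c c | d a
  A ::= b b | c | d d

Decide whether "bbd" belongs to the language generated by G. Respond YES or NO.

Convert to CNF:
  S -> A T1 | T1 T3 | T2 T2
  A -> T0 T0 | T1 T1 | c
  T0 -> b
  T1 -> d
  T2 -> c
  T3 -> a

CYK fill:
  T[0,0] 'b' = {T0}  orig:{}
  T[1,1] 'b' = {T0}  orig:{}
  T[2,2] 'd' = {T1}  orig:{}
  T[0,1] 'bb' = {A}
  T[1,2] 'bd' = ∅
  T[0,2] 'bbd' = {S}

S ∈ T[0,2] ⇒ YES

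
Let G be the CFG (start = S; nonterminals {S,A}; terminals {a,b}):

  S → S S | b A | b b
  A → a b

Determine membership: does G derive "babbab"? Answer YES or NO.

CNF form of G:
  S -> S S | T1 A | T1 T1
  A -> T0 T1
  T0 -> a
  T1 -> b

Fill CYK table bottom-up:
  cell(0,0) b: {T1}  orig:{}
  cell(1,1) a: {T0}  orig:{}
  cell(2,2) b: {T1}  orig:{}
  cell(3,3) b: {T1}  orig:{}
  cell(4,4) a: {T0}  orig:{}
  cell(5,5) b: {T1}  orig:{}
  cell(0,1) ba: ∅
  cell(1,2) ab: {A}
  cell(2,3) bb: {S}
  cell(3,4) ba: ∅
  cell(4,5) ab: {A}
  cell(0,2) bab: {S}
  cell(1,3) abb: ∅
  cell(2,4) bba: ∅
  cell(3,5) bab: {S}
  cell(0,3) babb: ∅
  cell(1,4) abba: ∅
  cell(2,5) bbab: ∅
  cell(0,4) babba: ∅
  cell(1,5) abbab: ∅
  cell(0,5) babbab: {S}

S ∈ T[0,5] ⇒ YES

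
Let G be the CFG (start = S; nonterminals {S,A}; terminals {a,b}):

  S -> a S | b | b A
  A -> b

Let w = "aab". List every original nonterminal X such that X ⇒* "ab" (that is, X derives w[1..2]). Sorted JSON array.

CNF form of G:
  S -> T0 S | T1 A | b
  A -> b
  T0 -> a
  T1 -> b

CYK fill (cells [i..j] with 1 ≤ i ≤ j ≤ 2 only):
  [1..1]={T0}  "a"  orig:{}
  [2..2]={A,S,T1}  "b"  orig:{A,S}
  [1..2]={S}  "ab"

Original NTs in T[1,2] deriving "ab": ["S"]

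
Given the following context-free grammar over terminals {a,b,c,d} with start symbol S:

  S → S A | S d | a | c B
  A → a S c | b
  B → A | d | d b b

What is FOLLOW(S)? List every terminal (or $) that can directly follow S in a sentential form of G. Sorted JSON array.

Compute FIRST by fixpoint:
[1]
  A via A→a S c: +{a}
  A via A→b: +{b}
  B via B→A: +{a,b}
  B via B→d: +{d}
  S via S→a: +{a}
  S via S→c B: +{c}
  S: {a,c}  A: {a,b}  B: {a,b,d}
[2] (stable)
  S: {a,c}  A: {a,b}  B: {a,b,d}

Compute FOLLOW by fixpoint:
initialize: $ ∈ FOLLOW(S)
pass 1:
  A→a S c: FOLLOW(S) ⊇ FIRST(c) = {c}; new: +{c}
  S→S A: FOLLOW(S) ⊇ FIRST(A) = {a,b}; new: +{a,b}
  S→S A: FOLLOW(A) ⊇ FOLLOW(S) ⊇ {$,a,b,c}; new: +{$,a,b,c}
  S→S d: FOLLOW(S) ⊇ FIRST(d) = {d}; new: +{d}
  S→c B: FOLLOW(B) ⊇ FOLLOW(S) ⊇ {$,a,b,c,d}; new: +{$,a,b,c,d}
  S: {$,a,b,c,d}  A: {$,a,b,c}  B: {$,a,b,c,d}
pass 2:
  B→A: FOLLOW(A) ⊇ FOLLOW(B) ⊇ {$,a,b,c,d}; new: +{d}
  S: {$,a,b,c,d}  A: {$,a,b,c,d}  B: {$,a,b,c,d}
pass 3: — fixpoint
  S: {$,a,b,c,d}  A: {$,a,b,c,d}  B: {$,a,b,c,d}

FOLLOW(S) = ["$", "a", "b", "c", "d"]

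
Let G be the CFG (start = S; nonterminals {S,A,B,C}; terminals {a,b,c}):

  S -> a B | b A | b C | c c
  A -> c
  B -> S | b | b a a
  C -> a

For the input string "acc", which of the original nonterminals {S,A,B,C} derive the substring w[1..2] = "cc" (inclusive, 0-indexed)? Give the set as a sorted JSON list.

Convert to CNF:
  S -> T0 B | T1 A | T1 C | T2 T2
  A -> c
  B -> T0 B | T1 A | T1 C | T1 X3 | T2 T2 | b
  C -> a
  T0 -> a
  T1 -> b
  T2 -> c
  X3 -> T0 T0

CYK table (by increasing span) — only the sub-triangle for w[1..2]:
  cell(1,1) c: {A,T2}  orig:{A}
  cell(2,2) c: {A,T2}  orig:{A}
  cell(1,2) cc: {B,S}

Original NTs in T[1,2] deriving "cc": ["B", "S"]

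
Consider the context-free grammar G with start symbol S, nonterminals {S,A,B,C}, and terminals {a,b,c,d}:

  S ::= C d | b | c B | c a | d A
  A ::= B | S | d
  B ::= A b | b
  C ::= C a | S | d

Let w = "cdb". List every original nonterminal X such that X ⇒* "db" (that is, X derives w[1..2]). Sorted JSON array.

CNF form of G:
  S -> C T1 | T1 A | T2 B | T2 T3 | b
  A -> A T0 | C T1 | T1 A | T2 B | T2 T3 | b | d
  B -> A T0 | b
  C -> C T1 | C T3 | T1 A | T2 B | T2 T3 | b | d
  T0 -> b
  T1 -> d
  T2 -> c
  T3 -> a

CYK table (by increasing span), restricted to cells inside w[1..2]:
  [1..1]={A,C,T1}  "d"  orig:{A,C}
  [2..2]={A,B,C,S,T0}  "b"  orig:{A,B,C,S}
  [1..2]={A,B,C,S}  "db"

Original NTs in T[1,2] deriving "db": ["A", "B", "C", "S"]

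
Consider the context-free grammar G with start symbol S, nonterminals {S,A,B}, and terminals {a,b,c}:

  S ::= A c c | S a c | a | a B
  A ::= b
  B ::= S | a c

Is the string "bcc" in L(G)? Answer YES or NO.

CNF form of G:
  S -> A X4 | S X5 | T1 B | a
  A -> b
  B -> A X2 | S X3 | T1 B | T1 T0 | a
  T0 -> c
  T1 -> a
  X2 -> T0 T0
  X3 -> T1 T0
  X4 -> T0 T0
  X5 -> T1 T0

Fill CYK table bottom-up:
  [0..0]={A}  "b"
  [1..1]={T0}  "c"  orig:{}
  [2..2]={T0}  "c"  orig:{}
  [0..1]=∅  "bc"
  [1..2]={X2,X4}  "cc"  orig:{}
  [0..2]={B,S}  "bcc"

S ∈ T[0,2] ⇒ YES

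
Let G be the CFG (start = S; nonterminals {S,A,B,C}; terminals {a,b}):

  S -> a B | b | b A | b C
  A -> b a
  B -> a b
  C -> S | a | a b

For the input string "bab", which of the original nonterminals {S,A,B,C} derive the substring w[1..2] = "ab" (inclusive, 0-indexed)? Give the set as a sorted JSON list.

Convert to CNF:
  S -> T0 A | T0 C | T1 B | b
  A -> T0 T1
  B -> T1 T0
  C -> T0 A | T0 C | T1 B | T1 T0 | a | b
  T0 -> b
  T1 -> a

CYK table (by increasing span) — only the sub-triangle for w[1..2]:
  [1..1]={C,T1}  "a"  orig:{C}
  [2..2]={C,S,T0}  "b"  orig:{C,S}
  [1..2]={B,C}  "ab"

Original NTs in T[1,2] deriving "ab": ["B", "C"]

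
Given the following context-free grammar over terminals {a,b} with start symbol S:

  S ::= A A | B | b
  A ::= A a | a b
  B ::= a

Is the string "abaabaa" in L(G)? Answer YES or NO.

Convert to CNF:
  S -> A A | a | b
  A -> A T0 | T0 T1
  B -> a
  T0 -> a
  T1 -> b

CYK table (by increasing span):
  T[0,0] 'a' = {B,S,T0}  orig:{B,S}
  T[1,1] 'b' = {S,T1}  orig:{S}
  T[2,2] 'a' = {B,S,T0}  orig:{B,S}
  T[3,3] 'a' = {B,S,T0}  orig:{B,S}
  T[4,4] 'b' = {S,T1}  orig:{S}
  T[5,5] 'a' = {B,S,T0}  orig:{B,S}
  T[6,6] 'a' = {B,S,T0}  orig:{B,S}
  T[0,1] 'ab' = {A}
  T[1,2] 'ba' = ∅
  T[2,3] 'aa' = ∅
  T[3,4] 'ab' = {A}
  T[4,5] 'ba' = ∅
  T[5,6] 'aa' = ∅
  T[0,2] 'aba' = {A}
  T[1,3] 'baa' = ∅
  T[2,4] 'aab' = ∅
  T[3,5] 'aba' = {A}
  T[4,6] 'baa' = ∅
  T[0,3] 'abaa' = {A}
  T[1,4] 'baab' = ∅
  T[2,5] 'aaba' = ∅
  T[3,6] 'abaa' = {A}
  T[0,4] 'abaab' = {S}
  T[1,5] 'baaba' = ∅
  T[2,6] 'aabaa' = ∅
  T[0,5] 'abaaba' = {S}
  T[1,6] 'baabaa' = ∅
  T[0,6] 'abaabaa' = {S}

S ∈ T[0,6] ⇒ YES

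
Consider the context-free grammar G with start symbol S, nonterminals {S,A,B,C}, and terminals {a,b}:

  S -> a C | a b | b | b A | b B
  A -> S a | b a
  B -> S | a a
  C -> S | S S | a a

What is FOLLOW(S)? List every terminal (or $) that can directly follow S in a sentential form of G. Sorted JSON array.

FIRST sets, iterate to fixpoint:
iter 1:
  A via A→b a: +{b}
  B via B→a a: +{a}
  C via C→a a: +{a}
  S via S→a C: +{a}
  S via S→b: +{b}
  FIRST(S)={a,b}  FIRST(A)={b}  FIRST(B)={a}  FIRST(C)={a}
iter 2:
  A via A→S a: +{a}
  B via B→S: +{b}
  C via C→S: +{b}
  FIRST(S)={a,b}  FIRST(A)={a,b}  FIRST(B)={a,b}  FIRST(C)={a,b}
iter 3: (stable)
  FIRST(S)={a,b}  FIRST(A)={a,b}  FIRST(B)={a,b}  FIRST(C)={a,b}

Compute FOLLOW by fixpoint:
seed FOLLOW(S) with $
iter 1:
  A→S a: FOLLOW(S) ⊇ FIRST(a) = {a}; new: +{a}
  C→S S: FOLLOW(S) ⊇ FIRST(S) = {a,b}; new: +{b}
  S→a C: FOLLOW(C) ⊇ FOLLOW(S) ⊇ {$,a,b}; new: +{$,a,b}
  S→b A: FOLLOW(A) ⊇ FOLLOW(S) ⊇ {$,a,b}; new: +{$,a,b}
  S→b B: FOLLOW(B) ⊇ FOLLOW(S) ⊇ {$,a,b}; new: +{$,a,b}
  S: {$,a,b}  A: {$,a,b}  B: {$,a,b}  C: {$,a,b}
iter 2: (stable)
  S: {$,a,b}  A: {$,a,b}  B: {$,a,b}  C: {$,a,b}

FOLLOW(S) = ["$", "a", "b"]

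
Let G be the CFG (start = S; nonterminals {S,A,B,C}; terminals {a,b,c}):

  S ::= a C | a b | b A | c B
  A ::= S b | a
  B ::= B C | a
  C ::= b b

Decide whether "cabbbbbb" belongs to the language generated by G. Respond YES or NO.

CNF form of G:
  S -> T0 A | T1 C | T1 T0 | T2 B
  A -> S T0 | a
  B -> B C | a
  C -> T0 T0
  T0 -> b
  T1 -> a
  T2 -> c

CYK table (by increasing span):
  cell(0,0) c: {T2}  orig:{}
  cell(1,1) a: {A,B,T1}  orig:{A,B}
  cell(2,2) b: {T0}  orig:{}
  cell(3,3) b: {T0}  orig:{}
  cell(4,4) b: {T0}  orig:{}
  cell(5,5) b: {T0}  orig:{}
  cell(6,6) b: {T0}  orig:{}
  cell(7,7) b: {T0}  orig:{}
  cell(0,1) ca: {S}
  cell(1,2) ab: {S}
  cell(2,3) bb: {C}
  cell(3,4) bb: {C}
  cell(4,5) bb: {C}
  cell(5,6) bb: {C}
  cell(6,7) bb: {C}
  cell(0,2) cab: {A}
  cell(1,3) abb: {A,B,S}
  cell(2,4) bbb: ∅
  cell(3,5) bbb: ∅
  cell(4,6) bbb: ∅
  cell(5,7) bbb: ∅
  cell(0,3) cabb: {S}
  cell(1,4) abbb: {A}
  cell(2,5) bbbb: ∅
  cell(3,6) bbbb: ∅
  cell(4,7) bbbb: ∅
  cell(0,4) cabbb: {A}
  cell(1,5) abbbb: {B}
  cell(2,6) bbbbb: ∅
  cell(3,7) bbbbb: ∅
  cell(0,5) cabbbb: {S}
  cell(1,6) abbbbb: ∅
  cell(2,7) bbbbbb: ∅
  cell(0,6) cabbbbb: {A}
  cell(1,7) abbbbbb: {B}
  cell(0,7) cabbbbbb: {S}

S ∈ T[0,7] ⇒ YES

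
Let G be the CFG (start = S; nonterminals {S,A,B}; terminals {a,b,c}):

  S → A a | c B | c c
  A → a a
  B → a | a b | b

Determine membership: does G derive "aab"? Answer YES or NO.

Convert to CNF:
  S -> A T0 | T2 B | T2 T2
  A -> T0 T0
  B -> T0 T1 | a | b
  T0 -> a
  T1 -> b
  T2 -> c

CYK fill:
  cell(0,0) a: {B,T0}  orig:{B}
  cell(1,1) a: {B,T0}  orig:{B}
  cell(2,2) b: {B,T1}  orig:{B}
  cell(0,1) aa: {A}
  cell(1,2) ab: {B}
  cell(0,2) aab: ∅

S ∉ T[0,2] ⇒ NO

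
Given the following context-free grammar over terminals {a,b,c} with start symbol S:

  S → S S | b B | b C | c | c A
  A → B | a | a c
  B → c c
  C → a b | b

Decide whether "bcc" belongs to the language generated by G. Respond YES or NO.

CNF form of G:
  S -> S S | T1 A | T2 B | T2 C | c
  A -> T0 T1 | T1 T1 | a
  B -> T1 T1
  C -> T0 T2 | b
  T0 -> a
  T1 -> c
  T2 -> b

Fill CYK table bottom-up:
  cell(0,0) b: {C,T2}  orig:{C}
  cell(1,1) c: {S,T1}  orig:{S}
  cell(2,2) c: {S,T1}  orig:{S}
  cell(0,1) bc: ∅
  cell(1,2) cc: {A,B,S}
  cell(0,2) bcc: {S}

S ∈ T[0,2] ⇒ YES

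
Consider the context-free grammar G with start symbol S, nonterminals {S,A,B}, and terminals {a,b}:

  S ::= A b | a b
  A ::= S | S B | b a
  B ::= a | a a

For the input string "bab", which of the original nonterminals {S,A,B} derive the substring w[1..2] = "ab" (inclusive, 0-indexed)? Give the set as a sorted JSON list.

CNF form of G:
  S -> A T0 | T1 T0
  A -> A T0 | S B | T0 T1 | T1 T0
  B -> T1 T1 | a
  T0 -> b
  T1 -> a

Fill CYK table bottom-up, restricted to cells inside w[1..2]:
  T[1,1] 'a' = {B,T1}  orig:{B}
  T[2,2] 'b' = {T0}  orig:{}
  T[1,2] 'ab' = {A,S}

Original NTs in T[1,2] deriving "ab": ["A", "S"]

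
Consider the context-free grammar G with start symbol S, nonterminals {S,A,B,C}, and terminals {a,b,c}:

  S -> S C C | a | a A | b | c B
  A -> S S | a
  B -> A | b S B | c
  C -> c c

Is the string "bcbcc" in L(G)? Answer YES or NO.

Convert to CNF:
  S -> S X4 | T1 B | T2 A | a | b
  A -> S S | a
  B -> S S | T0 X3 | a | c
  C -> T1 T1
  T0 -> b
  T1 -> c
  T2 -> a
  X3 -> S B
  X4 -> C C

CYK table (by increasing span):
  cell(0,0) b: {S,T0}  orig:{S}
  cell(1,1) c: {B,T1}  orig:{B}
  cell(2,2) b: {S,T0}  orig:{S}
  cell(3,3) c: {B,T1}  orig:{B}
  cell(4,4) c: {B,T1}  orig:{B}
  cell(0,1) bc: {X3}  orig:{}
  cell(1,2) cb: ∅
  cell(2,3) bc: {X3}  orig:{}
  cell(3,4) cc: {C,S}
  cell(0,2) bcb: ∅
  cell(1,3) cbc: ∅
  cell(2,4) bcc: {A,B}
  cell(0,3) bcbc: ∅
  cell(1,4) cbcc: {S}
  cell(0,4) bcbcc: {A,B}

S ∉ T[0,4] ⇒ NO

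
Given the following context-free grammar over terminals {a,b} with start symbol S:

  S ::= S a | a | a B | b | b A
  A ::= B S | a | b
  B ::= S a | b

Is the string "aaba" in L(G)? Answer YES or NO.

CNF form of G:
  S -> S T0 | T0 B | T1 A | a | b
  A -> B S | a | b
  B -> S T0 | b
  T0 -> a
  T1 -> b

CYK fill:
  T[0,0] 'a' = {A,S,T0}  orig:{A,S}
  T[1,1] 'a' = {A,S,T0}  orig:{A,S}
  T[2,2] 'b' = {A,B,S,T1}  orig:{A,B,S}
  T[3,3] 'a' = {A,S,T0}  orig:{A,S}
  T[0,1] 'aa' = {B,S}
  T[1,2] 'ab' = {S}
  T[2,3] 'ba' = {A,B,S}
  T[0,2] 'aab' = {A}
  T[1,3] 'aba' = {B,S}
  T[0,3] 'aaba' = {A,S}

S ∈ T[0,3] ⇒ YES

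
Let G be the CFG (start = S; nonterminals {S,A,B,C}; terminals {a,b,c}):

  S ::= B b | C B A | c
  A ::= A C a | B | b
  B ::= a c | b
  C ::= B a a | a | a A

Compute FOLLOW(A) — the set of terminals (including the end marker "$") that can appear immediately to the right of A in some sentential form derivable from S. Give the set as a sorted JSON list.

FIRST iteration:
iter 1:
  A via A→b: +{b}
  B via B→a c: +{a}
  B via B→b: +{b}
  C via C→B a a: +{a,b}
  S via S→B b: +{a,b}
  S via S→c: +{c}
  S: {a,b,c}  A: {b}  B: {a,b}  C: {a,b}
iter 2:
  A via A→B: +{a}
  S: {a,b,c}  A: {a,b}  B: {a,b}  C: {a,b}
iter 3: (no change)
  S: {a,b,c}  A: {a,b}  B: {a,b}  C: {a,b}

FOLLOW sets:
initialize: $ ∈ FOLLOW(S)
round 1:
  A→A C a: FOLLOW(A) ⊇ FIRST(C) = {a,b}; new: +{a,b}
  A→A C a: FOLLOW(C) ⊇ FIRST(a) = {a}; new: +{a}
  A→B: FOLLOW(B) ⊇ FOLLOW(A) ⊇ {a,b}; new: +{a,b}
  S→C B A: FOLLOW(C) ⊇ FIRST(B) = {a,b}; new: +{b}
  S→C B A: FOLLOW(A) ⊇ FOLLOW(S) ⊇ {$}; new: +{$}
  S: {$}  A: {$,a,b}  B: {a,b}  C: {a,b}
round 2:
  A→B: FOLLOW(B) ⊇ FOLLOW(A) ⊇ {$,a,b}; new: +{$}
  S: {$}  A: {$,a,b}  B: {$,a,b}  C: {a,b}
round 3: (stable)
  S: {$}  A: {$,a,b}  B: {$,a,b}  C: {a,b}

FOLLOW(A) = ["$", "a", "b"]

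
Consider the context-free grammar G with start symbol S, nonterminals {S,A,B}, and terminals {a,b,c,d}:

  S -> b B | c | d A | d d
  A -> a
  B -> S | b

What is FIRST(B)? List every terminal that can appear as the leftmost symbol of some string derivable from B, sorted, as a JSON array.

FIRST sets, iterate to fixpoint:
[1]
  A via A→a: +{a}
  B via B→b: +{b}
  S via S→b B: +{b}
  S via S→c: +{c}
  S via S→d A: +{d}
  FIRST[S]={b,c,d}  FIRST[A]={a}  FIRST[B]={b}
[2]
  B via B→S: +{c,d}
  FIRST[S]={b,c,d}  FIRST[A]={a}  FIRST[B]={b,c,d}
[3] (no change)
  FIRST[S]={b,c,d}  FIRST[A]={a}  FIRST[B]={b,c,d}

FIRST(B) = ["b", "c", "d"]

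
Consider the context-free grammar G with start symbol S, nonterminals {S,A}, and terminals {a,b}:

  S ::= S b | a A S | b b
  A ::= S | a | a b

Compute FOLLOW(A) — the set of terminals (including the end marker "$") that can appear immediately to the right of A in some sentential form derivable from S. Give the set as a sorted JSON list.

Compute FIRST by fixpoint:
iter 1:
  A via A→a: +{a}
  S via S→a A S: +{a}
  S via S→b b: +{b}
  FIRST[S]={a,b}  FIRST[A]={a}
iter 2:
  A via A→S: +{b}
  FIRST[S]={a,b}  FIRST[A]={a,b}
iter 3: — fixpoint
  FIRST[S]={a,b}  FIRST[A]={a,b}

FOLLOW sets:
initialize: $ ∈ FOLLOW(S)
pass 1:
  S→S b: FOLLOW(S) ⊇ FIRST(b) = {b}; new: +{b}
  S→a A S: FOLLOW(A) ⊇ FIRST(S) = {a,b}; new: +{a,b}
  FOLLOW[S]={$,b}  FOLLOW[A]={a,b}
pass 2:
  A→S: FOLLOW(S) ⊇ FOLLOW(A) ⊇ {a,b}; new: +{a}
  FOLLOW[S]={$,a,b}  FOLLOW[A]={a,b}
pass 3: (no change)
  FOLLOW[S]={$,a,b}  FOLLOW[A]={a,b}

FOLLOW(A) = ["a", "b"]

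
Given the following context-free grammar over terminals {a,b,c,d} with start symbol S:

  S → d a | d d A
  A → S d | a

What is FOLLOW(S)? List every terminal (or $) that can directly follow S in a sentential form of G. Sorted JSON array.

FIRST iteration:
[1]
  A via A→a: +{a}
  S via S→d a: +{d}
  FIRST[S]={d}  FIRST[A]={a}
[2]
  A via A→S d: +{d}
  FIRST[S]={d}  FIRST[A]={a,d}
[3] done
  FIRST[S]={d}  FIRST[A]={a,d}

FOLLOW iteration:
FOLLOW(S) := {$}
iter 1:
  A→S d: FOLLOW(S) ⊇ FIRST(d) = {d}; new: +{d}
  S→d d A: FOLLOW(A) ⊇ FOLLOW(S) ⊇ {$,d}; new: +{$,d}
  S: {$,d}  A: {$,d}
iter 2: — fixpoint
  S: {$,d}  A: {$,d}

FOLLOW(S) = ["$", "d"]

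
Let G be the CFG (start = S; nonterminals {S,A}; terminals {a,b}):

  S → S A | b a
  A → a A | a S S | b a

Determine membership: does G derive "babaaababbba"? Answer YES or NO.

Convert to CNF:
  S -> S A | T1 T0
  A -> T0 A | T0 X2 | T1 T0
  T0 -> a
  T1 -> b
  X2 -> S S

CYK table (by increasing span):
  cell(0,0) b: {T1}  orig:{}
  cell(1,1) a: {T0}  orig:{}
  cell(2,2) b: {T1}  orig:{}
  cell(3,3) a: {T0}  orig:{}
  cell(4,4) a: {T0}  orig:{}
  cell(5,5) a: {T0}  orig:{}
  cell(6,6) b: {T1}  orig:{}
  cell(7,7) a: {T0}  orig:{}
  cell(8,8) b: {T1}  orig:{}
  cell(9,9) b: {T1}  orig:{}
  cell(10,10) b: {T1}  orig:{}
  cell(11,11) a: {T0}  orig:{}
  cell(0,1) ba: {A,S}
  cell(1,2) ab: ∅
  cell(2,3) ba: {A,S}
  cell(3,4) aa: ∅
  cell(4,5) aa: ∅
  cell(5,6) ab: ∅
  cell(6,7) ba: {A,S}
  cell(7,8) ab: ∅
  cell(8,9) bb: ∅
  cell(9,10) bb: ∅
  cell(10,11) ba: {A,S}
  cell(0,2) bab: ∅
  cell(1,3) aba: {A}
  cell(2,4) baa: ∅
  cell(3,5) aaa: ∅
  cell(4,6) aab: ∅
  cell(5,7) aba: {A}
  cell(6,8) bab: ∅
  cell(7,9) abb: ∅
  cell(8,10) bbb: ∅
  cell(9,11) bba: ∅
  cell(0,3) baba: {S,X2}  orig:{S}
  cell(1,4) abaa: ∅
  cell(2,5) baaa: ∅
  cell(3,6) aaab: ∅
  cell(4,7) aaba: {A}
  cell(5,8) abab: ∅
  cell(6,9) babb: ∅
  cell(7,10) abbb: ∅
  cell(8,11) bbba: ∅
  cell(0,4) babaa: ∅
  cell(1,5) abaaa: ∅
  cell(2,6) baaab: ∅
  cell(3,7) aaaba: {A}
  cell(4,8) aabab: ∅
  cell(5,9) ababb: ∅
  cell(6,10) babbb: ∅
  cell(7,11) abbba: ∅
  cell(0,5) babaaa: ∅
  cell(1,6) abaaab: ∅
  cell(2,7) baaaba: {S}
  cell(3,8) aaabab: ∅
  cell(4,9) aababb: ∅
  cell(5,10) ababbb: ∅
  cell(6,11) babbba: ∅
  cell(0,6) babaaab: ∅
  cell(1,7) abaaaba: ∅
  cell(2,8) baaabab: ∅
  cell(3,9) aaababb: ∅
  cell(4,10) aababbb: ∅
  cell(5,11) ababbba: ∅
  cell(0,7) babaaaba: {S,X2}  orig:{S}
  cell(1,8) abaaabab: ∅
  cell(2,9) baaababb: ∅
  cell(3,10) aaababbb: ∅
  cell(4,11) aababbba: ∅
  cell(0,8) babaaabab: ∅
  cell(1,9) abaaababb: ∅
  cell(2,10) baaababbb: ∅
  cell(3,11) aaababbba: ∅
  cell(0,9) babaaababb: ∅
  cell(1,10) abaaababbb: ∅
  cell(2,11) baaababbba: ∅
  cell(0,10) babaaababbb: ∅
  cell(1,11) abaaababbba: ∅
  cell(0,11) babaaababbba: ∅

S ∉ T[0,11] ⇒ NO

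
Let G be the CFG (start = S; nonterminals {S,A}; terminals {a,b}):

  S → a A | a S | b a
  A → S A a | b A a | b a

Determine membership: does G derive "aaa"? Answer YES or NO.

CNF form of G:
  S -> T0 A | T0 S | T1 T0
  A -> S X2 | T1 T0 | T1 X3
  T0 -> a
  T1 -> b
  X2 -> A T0
  X3 -> A T0

CYK fill:
  T[0,0] 'a' = {T0}  orig:{}
  T[1,1] 'a' = {T0}  orig:{}
  T[2,2] 'a' = {T0}  orig:{}
  T[0,1] 'aa' = ∅
  T[1,2] 'aa' = ∅
  T[0,2] 'aaa' = ∅

S ∉ T[0,2] ⇒ NO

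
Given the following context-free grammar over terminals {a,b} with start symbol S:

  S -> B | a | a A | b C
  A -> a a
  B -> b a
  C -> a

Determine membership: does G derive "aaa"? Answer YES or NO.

CNF form of G:
  S -> T0 A | T1 C | T1 T0 | a
  A -> T0 T0
  B -> T1 T0
  C -> a
  T0 -> a
  T1 -> b

CYK fill:
  cell(0,0) a: {C,S,T0}  orig:{C,S}
  cell(1,1) a: {C,S,T0}  orig:{C,S}
  cell(2,2) a: {C,S,T0}  orig:{C,S}
  cell(0,1) aa: {A}
  cell(1,2) aa: {A}
  cell(0,2) aaa: {S}

S ∈ T[0,2] ⇒ YES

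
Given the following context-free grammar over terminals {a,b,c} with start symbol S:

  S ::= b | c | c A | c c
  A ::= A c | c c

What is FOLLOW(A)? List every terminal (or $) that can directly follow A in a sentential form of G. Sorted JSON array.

FIRST sets, iterate to fixpoint:
iter 1:
  A via A→c c: +{c}
  S via S→b: +{b}
  S via S→c: +{c}
  FIRST(S)={b,c}  FIRST(A)={c}
iter 2: (no change)
  FIRST(S)={b,c}  FIRST(A)={c}

FOLLOW sets:
seed FOLLOW(S) with $
[1]
  A→A c: FOLLOW(A) ⊇ FIRST(c) = {c}; new: +{c}
  S→c A: FOLLOW(A) ⊇ FOLLOW(S) ⊇ {$}; new: +{$}
  FOLLOW[S]={$}  FOLLOW[A]={$,c}
[2] done
  FOLLOW[S]={$}  FOLLOW[A]={$,c}

FOLLOW(A) = ["$", "c"]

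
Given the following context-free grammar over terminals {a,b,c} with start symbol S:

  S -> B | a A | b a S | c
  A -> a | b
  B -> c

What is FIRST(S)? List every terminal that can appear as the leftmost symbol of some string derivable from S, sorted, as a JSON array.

Compute FIRST by fixpoint:
iter 1:
  A via A→a: +{a}
  A via A→b: +{b}
  B via B→c: +{c}
  S via S→B: +{c}
  S via S→a A: +{a}
  S via S→b a S: +{b}
  FIRST(S)={a,b,c}  FIRST(A)={a,b}  FIRST(B)={c}
iter 2: (stable)
  FIRST(S)={a,b,c}  FIRST(A)={a,b}  FIRST(B)={c}

FIRST(S) = ["a", "b", "c"]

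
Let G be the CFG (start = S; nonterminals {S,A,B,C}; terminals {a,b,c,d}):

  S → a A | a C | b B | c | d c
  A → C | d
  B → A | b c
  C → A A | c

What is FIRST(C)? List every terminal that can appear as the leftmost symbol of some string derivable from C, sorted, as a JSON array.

FIRST sets, iterate to fixpoint:
round 1:
  A via A→d: +{d}
  B via B→A: +{d}
  B via B→b c: +{b}
  C via C→A A: +{d}
  C via C→c: +{c}
  S via S→a A: +{a}
  S via S→b B: +{b}
  S via S→c: +{c}
  S via S→d c: +{d}
  S: {a,b,c,d}  A: {d}  B: {b,d}  C: {c,d}
round 2:
  A via A→C: +{c}
  B via B→A: +{c}
  S: {a,b,c,d}  A: {c,d}  B: {b,c,d}  C: {c,d}
round 3: — fixpoint
  S: {a,b,c,d}  A: {c,d}  B: {b,c,d}  C: {c,d}

FIRST(C) = ["c", "d"]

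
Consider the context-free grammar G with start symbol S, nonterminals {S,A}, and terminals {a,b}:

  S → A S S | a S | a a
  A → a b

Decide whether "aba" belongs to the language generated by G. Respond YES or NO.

Convert to CNF:
  S -> A X2 | T0 S | T0 T0
  A -> T0 T1
  T0 -> a
  T1 -> b
  X2 -> S S

CYK table (by increasing span):
  T[0,0] 'a' = {T0}  orig:{}
  T[1,1] 'b' = {T1}  orig:{}
  T[2,2] 'a' = {T0}  orig:{}
  T[0,1] 'ab' = {A}
  T[1,2] 'ba' = ∅
  T[0,2] 'aba' = ∅

S ∉ T[0,2] ⇒ NO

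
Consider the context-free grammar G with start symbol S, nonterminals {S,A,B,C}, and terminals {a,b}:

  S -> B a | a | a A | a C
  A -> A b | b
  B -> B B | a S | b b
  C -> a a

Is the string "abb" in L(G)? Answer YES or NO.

CNF form of G:
  S -> B T1 | T1 A | T1 C | a
  A -> A T0 | b
  B -> B B | T0 T0 | T1 S
  C -> T1 T1
  T0 -> b
  T1 -> a

CYK table (by increasing span):
  T[0,0] 'a' = {S,T1}  orig:{S}
  T[1,1] 'b' = {A,T0}  orig:{A}
  T[2,2] 'b' = {A,T0}  orig:{A}
  T[0,1] 'ab' = {S}
  T[1,2] 'bb' = {A,B}
  T[0,2] 'abb' = {S}

S ∈ T[0,2] ⇒ YES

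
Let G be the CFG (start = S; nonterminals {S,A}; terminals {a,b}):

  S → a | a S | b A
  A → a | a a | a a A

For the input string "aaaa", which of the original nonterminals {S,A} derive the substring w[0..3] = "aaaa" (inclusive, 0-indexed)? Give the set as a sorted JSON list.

Convert to CNF:
  S -> T0 S | T1 A | a
  A -> T0 T0 | T0 X2 | a
  T0 -> a
  T1 -> b
  X2 -> T0 A

CYK fill, restricted to cells inside w[0..3]:
  T[0,0] 'a' = {A,S,T0}  orig:{A,S}
  T[1,1] 'a' = {A,S,T0}  orig:{A,S}
  T[2,2] 'a' = {A,S,T0}  orig:{A,S}
  T[3,3] 'a' = {A,S,T0}  orig:{A,S}
  T[0,1] 'aa' = {A,S,X2}  orig:{A,S}
  T[1,2] 'aa' = {A,S,X2}  orig:{A,S}
  T[2,3] 'aa' = {A,S,X2}  orig:{A,S}
  T[0,2] 'aaa' = {A,S,X2}  orig:{A,S}
  T[1,3] 'aaa' = {A,S,X2}  orig:{A,S}
  T[0,3] 'aaaa' = {A,S,X2}  orig:{A,S}

Original NTs in T[0,3] deriving "aaaa": ["A", "S"]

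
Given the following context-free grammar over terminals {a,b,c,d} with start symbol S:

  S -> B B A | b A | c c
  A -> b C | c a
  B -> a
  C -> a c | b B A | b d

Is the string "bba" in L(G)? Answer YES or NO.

Convert to CNF:
  S -> B X5 | T0 A | T1 T1
  A -> T0 C | T1 T2
  B -> a
  C -> T0 T3 | T0 X4 | T2 T1
  T0 -> b
  T1 -> c
  T2 -> a
  T3 -> d
  X4 -> B A
  X5 -> B A

Fill CYK table bottom-up:
  cell(0,0) b: {T0}  orig:{}
  cell(1,1) b: {T0}  orig:{}
  cell(2,2) a: {B,T2}  orig:{B}
  cell(0,1) bb: ∅
  cell(1,2) ba: ∅
  cell(0,2) bba: ∅

S ∉ T[0,2] ⇒ NO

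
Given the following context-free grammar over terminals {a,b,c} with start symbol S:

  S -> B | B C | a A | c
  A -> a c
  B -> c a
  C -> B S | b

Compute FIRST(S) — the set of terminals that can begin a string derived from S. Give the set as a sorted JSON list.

FIRST sets, iterate to fixpoint:
round 1:
  A via A→a c: +{a}
  B via B→c a: +{c}
  C via C→B S: +{c}
  C via C→b: +{b}
  S via S→B: +{c}
  S via S→a A: +{a}
  FIRST(S)={a,c}  FIRST(A)={a}  FIRST(B)={c}  FIRST(C)={b,c}
round 2: — fixpoint
  FIRST(S)={a,c}  FIRST(A)={a}  FIRST(B)={c}  FIRST(C)={b,c}

FIRST(S) = ["a", "c"]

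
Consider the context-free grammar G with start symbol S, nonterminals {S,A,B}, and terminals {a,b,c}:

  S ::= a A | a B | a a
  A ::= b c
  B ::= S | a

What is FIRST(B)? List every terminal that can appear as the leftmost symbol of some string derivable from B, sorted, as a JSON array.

Compute FIRST by fixpoint:
round 1:
  A via A→b c: +{b}
  B via B→a: +{a}
  S via S→a A: +{a}
  S: {a}  A: {b}  B: {a}
round 2: done
  S: {a}  A: {b}  B: {a}

FIRST(B) = ["a"]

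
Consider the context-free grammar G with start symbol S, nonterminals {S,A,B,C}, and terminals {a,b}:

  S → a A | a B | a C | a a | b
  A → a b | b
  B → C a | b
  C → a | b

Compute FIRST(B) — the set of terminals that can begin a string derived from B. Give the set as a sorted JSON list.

FIRST iteration:
[1]
  A via A→a b: +{a}
  A via A→b: +{b}
  B via B→b: +{b}
  C via C→a: +{a}
  C via C→b: +{b}
  S via S→a A: +{a}
  S via S→b: +{b}
  FIRST(S)={a,b}  FIRST(A)={a,b}  FIRST(B)={b}  FIRST(C)={a,b}
[2]
  B via B→C a: +{a}
  FIRST(S)={a,b}  FIRST(A)={a,b}  FIRST(B)={a,b}  FIRST(C)={a,b}
[3] done
  FIRST(S)={a,b}  FIRST(A)={a,b}  FIRST(B)={a,b}  FIRST(C)={a,b}

FIRST(B) = ["a", "b"]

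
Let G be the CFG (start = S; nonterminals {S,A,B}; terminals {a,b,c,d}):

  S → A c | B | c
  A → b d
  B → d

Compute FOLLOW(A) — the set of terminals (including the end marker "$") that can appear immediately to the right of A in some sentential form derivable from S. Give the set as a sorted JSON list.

FIRST iteration:
[1]
  A via A→b d: +{b}
  B via B→d: +{d}
  S via S→A c: +{b}
  S via S→B: +{d}
  S via S→c: +{c}
  FIRST(S)={b,c,d}  FIRST(A)={b}  FIRST(B)={d}
[2] — fixpoint
  FIRST(S)={b,c,d}  FIRST(A)={b}  FIRST(B)={d}

Compute FOLLOW by fixpoint:
FOLLOW(S) := {$}
pass 1:
  S→A c: FOLLOW(A) ⊇ FIRST(c) = {c}; new: +{c}
  S→B: FOLLOW(B) ⊇ FOLLOW(S) ⊇ {$}; new: +{$}
  FOLLOW[S]={$}  FOLLOW[A]={c}  FOLLOW[B]={$}
pass 2: (no change)
  FOLLOW[S]={$}  FOLLOW[A]={c}  FOLLOW[B]={$}

FOLLOW(A) = ["c"]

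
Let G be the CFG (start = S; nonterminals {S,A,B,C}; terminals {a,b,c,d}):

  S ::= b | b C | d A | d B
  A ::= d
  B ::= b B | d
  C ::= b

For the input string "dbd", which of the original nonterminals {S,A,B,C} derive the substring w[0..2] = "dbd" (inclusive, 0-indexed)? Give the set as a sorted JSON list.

CNF form of G:
  S -> T0 C | T1 A | T1 B | b
  A -> d
  B -> T0 B | d
  C -> b
  T0 -> b
  T1 -> d

Fill CYK table bottom-up, restricted to cells inside w[0..2]:
  [0..0]={A,B,T1}  "d"  orig:{A,B}
  [1..1]={C,S,T0}  "b"  orig:{C,S}
  [2..2]={A,B,T1}  "d"  orig:{A,B}
  [0..1]=∅  "db"
  [1..2]={B}  "bd"
  [0..2]={S}  "dbd"

Original NTs in T[0,2] deriving "dbd": ["S"]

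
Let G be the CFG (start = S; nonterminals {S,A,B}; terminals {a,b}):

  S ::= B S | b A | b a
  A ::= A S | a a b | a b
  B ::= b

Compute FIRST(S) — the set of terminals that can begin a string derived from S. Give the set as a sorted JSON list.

FIRST sets, iterate to fixpoint:
iter 1:
  A via A→a a b: +{a}
  B via B→b: +{b}
  S via S→B S: +{b}
  S: {b}  A: {a}  B: {b}
iter 2: done
  S: {b}  A: {a}  B: {b}

FIRST(S) = ["b"]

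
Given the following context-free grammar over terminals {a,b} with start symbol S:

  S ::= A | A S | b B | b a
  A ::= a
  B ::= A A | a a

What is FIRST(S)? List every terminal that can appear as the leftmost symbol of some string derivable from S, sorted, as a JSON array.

Compute FIRST by fixpoint:
pass 1:
  A via A→a: +{a}
  B via B→A A: +{a}
  S via S→A: +{a}
  S via S→b B: +{b}
  FIRST(S)={a,b}  FIRST(A)={a}  FIRST(B)={a}
pass 2: (no change)
  FIRST(S)={a,b}  FIRST(A)={a}  FIRST(B)={a}

FIRST(S) = ["a", "b"]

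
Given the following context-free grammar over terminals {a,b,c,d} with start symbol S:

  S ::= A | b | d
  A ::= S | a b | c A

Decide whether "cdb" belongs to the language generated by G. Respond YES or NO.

CNF form of G:
  S -> T0 T1 | T2 A | b | d
  A -> T0 T1 | T2 A | b | d
  T0 -> a
  T1 -> b
  T2 -> c

Fill CYK table bottom-up:
  T[0,0] 'c' = {T2}  orig:{}
  T[1,1] 'd' = {A,S}
  T[2,2] 'b' = {A,S,T1}  orig:{A,S}
  T[0,1] 'cd' = {A,S}
  T[1,2] 'db' = ∅
  T[0,2] 'cdb' = ∅

S ∉ T[0,2] ⇒ NO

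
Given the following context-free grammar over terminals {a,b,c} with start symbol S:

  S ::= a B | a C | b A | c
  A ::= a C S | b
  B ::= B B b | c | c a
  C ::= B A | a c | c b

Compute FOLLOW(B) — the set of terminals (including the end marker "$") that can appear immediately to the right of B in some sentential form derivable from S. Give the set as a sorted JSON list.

FIRST sets, iterate to fixpoint:
iter 1:
  A via A→a C S: +{a}
  A via A→b: +{b}
  B via B→c: +{c}
  C via C→B A: +{c}
  C via C→a c: +{a}
  S via S→a B: +{a}
  S via S→b A: +{b}
  S via S→c: +{c}
  FIRST(S)={a,b,c}  FIRST(A)={a,b}  FIRST(B)={c}  FIRST(C)={a,c}
iter 2: (no change)
  FIRST(S)={a,b,c}  FIRST(A)={a,b}  FIRST(B)={c}  FIRST(C)={a,c}

Compute FOLLOW by fixpoint:
seed FOLLOW(S) with $
round 1:
  A→a C S: FOLLOW(C) ⊇ FIRST(S) = {a,b,c}; new: +{a,b,c}
  B→B B b: FOLLOW(B) ⊇ FIRST(B) = {c}; new: +{c}
  B→B B b: FOLLOW(B) ⊇ FIRST(b) = {b}; new: +{b}
  C→B A: FOLLOW(B) ⊇ FIRST(A) = {a,b}; new: +{a}
  C→B A: FOLLOW(A) ⊇ FOLLOW(C) ⊇ {a,b,c}; new: +{a,b,c}
  S→a B: FOLLOW(B) ⊇ FOLLOW(S) ⊇ {$}; new: +{$}
  S→a C: FOLLOW(C) ⊇ FOLLOW(S) ⊇ {$}; new: +{$}
  S→b A: FOLLOW(A) ⊇ FOLLOW(S) ⊇ {$}; new: +{$}
  S: {$}  A: {$,a,b,c}  B: {$,a,b,c}  C: {$,a,b,c}
round 2:
  A→a C S: FOLLOW(S) ⊇ FOLLOW(A) ⊇ {$,a,b,c}; new: +{a,b,c}
  S: {$,a,b,c}  A: {$,a,b,c}  B: {$,a,b,c}  C: {$,a,b,c}
round 3: (no change)
  S: {$,a,b,c}  A: {$,a,b,c}  B: {$,a,b,c}  C: {$,a,b,c}

FOLLOW(B) = ["$", "a", "b", "c"]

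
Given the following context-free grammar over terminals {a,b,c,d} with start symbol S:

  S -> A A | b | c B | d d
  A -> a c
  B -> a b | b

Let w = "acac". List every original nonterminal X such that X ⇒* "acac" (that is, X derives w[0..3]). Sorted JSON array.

CNF form of G:
  S -> A A | T1 B | T3 T3 | b
  A -> T0 T1
  B -> T0 T2 | b
  T0 -> a
  T1 -> c
  T2 -> b
  T3 -> d

CYK table (by increasing span) — only the sub-triangle for w[0..3]:
  T[0,0] 'a' = {T0}  orig:{}
  T[1,1] 'c' = {T1}  orig:{}
  T[2,2] 'a' = {T0}  orig:{}
  T[3,3] 'c' = {T1}  orig:{}
  T[0,1] 'ac' = {A}
  T[1,2] 'ca' = ∅
  T[2,3] 'ac' = {A}
  T[0,2] 'aca' = ∅
  T[1,3] 'cac' = ∅
  T[0,3] 'acac' = {S}

Original NTs in T[0,3] deriving "acac": ["S"]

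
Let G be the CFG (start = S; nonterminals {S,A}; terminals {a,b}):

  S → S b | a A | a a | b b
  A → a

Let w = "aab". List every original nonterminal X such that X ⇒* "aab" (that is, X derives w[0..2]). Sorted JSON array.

CNF form of G:
  S -> S T0 | T0 T0 | T1 A | T1 T1
  A -> a
  T0 -> b
  T1 -> a

CYK fill — only the sub-triangle for w[0..2]:
  T[0,0] 'a' = {A,T1}  orig:{A}
  T[1,1] 'a' = {A,T1}  orig:{A}
  T[2,2] 'b' = {T0}  orig:{}
  T[0,1] 'aa' = {S}
  T[1,2] 'ab' = ∅
  T[0,2] 'aab' = {S}

Original NTs in T[0,2] deriving "aab": ["S"]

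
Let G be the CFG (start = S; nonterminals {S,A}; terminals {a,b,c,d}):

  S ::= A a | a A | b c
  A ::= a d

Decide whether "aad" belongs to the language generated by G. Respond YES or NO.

Convert to CNF:
  S -> A T0 | T0 A | T2 T3
  A -> T0 T1
  T0 -> a
  T1 -> d
  T2 -> b
  T3 -> c

CYK table (by increasing span):
  [0..0]={T0}  "a"  orig:{}
  [1..1]={T0}  "a"  orig:{}
  [2..2]={T1}  "d"  orig:{}
  [0..1]=∅  "aa"
  [1..2]={A}  "ad"
  [0..2]={S}  "aad"

S ∈ T[0,2] ⇒ YES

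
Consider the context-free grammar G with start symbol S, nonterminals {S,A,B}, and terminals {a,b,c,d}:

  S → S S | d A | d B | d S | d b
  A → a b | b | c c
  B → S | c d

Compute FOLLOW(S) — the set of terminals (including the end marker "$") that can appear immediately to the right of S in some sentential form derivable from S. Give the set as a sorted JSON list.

FIRST sets, iterate to fixpoint:
pass 1:
  A via A→a b: +{a}
  A via A→b: +{b}
  A via A→c c: +{c}
  B via B→c d: +{c}
  S via S→d A: +{d}
  S: {d}  A: {a,b,c}  B: {c}
pass 2:
  B via B→S: +{d}
  S: {d}  A: {a,b,c}  B: {c,d}
pass 3: done
  S: {d}  A: {a,b,c}  B: {c,d}

Compute FOLLOW by fixpoint:
initialize: $ ∈ FOLLOW(S)
round 1:
  S→S S: FOLLOW(S) ⊇ FIRST(S) = {d}; new: +{d}
  S→d A: FOLLOW(A) ⊇ FOLLOW(S) ⊇ {$,d}; new: +{$,d}
  S→d B: FOLLOW(B) ⊇ FOLLOW(S) ⊇ {$,d}; new: +{$,d}
  FOLLOW(S)={$,d}  FOLLOW(A)={$,d}  FOLLOW(B)={$,d}
round 2: done
  FOLLOW(S)={$,d}  FOLLOW(A)={$,d}  FOLLOW(B)={$,d}

FOLLOW(S) = ["$", "d"]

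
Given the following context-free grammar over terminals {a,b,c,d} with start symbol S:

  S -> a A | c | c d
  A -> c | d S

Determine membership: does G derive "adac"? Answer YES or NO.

Convert to CNF:
  S -> T1 A | T2 T0 | c
  A -> T0 S | c
  T0 -> d
  T1 -> a
  T2 -> c

CYK table (by increasing span):
  cell(0,0) a: {T1}  orig:{}
  cell(1,1) d: {T0}  orig:{}
  cell(2,2) a: {T1}  orig:{}
  cell(3,3) c: {A,S,T2}  orig:{A,S}
  cell(0,1) ad: ∅
  cell(1,2) da: ∅
  cell(2,3) ac: {S}
  cell(0,2) ada: ∅
  cell(1,3) dac: {A}
  cell(0,3) adac: {S}

S ∈ T[0,3] ⇒ YES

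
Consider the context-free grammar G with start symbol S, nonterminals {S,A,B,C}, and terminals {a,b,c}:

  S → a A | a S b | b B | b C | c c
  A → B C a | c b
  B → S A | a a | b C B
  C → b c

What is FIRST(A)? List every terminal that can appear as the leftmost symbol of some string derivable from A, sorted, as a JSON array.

Compute FIRST by fixpoint:
iter 1:
  A via A→c b: +{c}
  B via B→a a: +{a}
  B via B→b C B: +{b}
  C via C→b c: +{b}
  S via S→a A: +{a}
  S via S→b B: +{b}
  S via S→c c: +{c}
  FIRST[S]={a,b,c}  FIRST[A]={c}  FIRST[B]={a,b}  FIRST[C]={b}
iter 2:
  A via A→B C a: +{a,b}
  B via B→S A: +{c}
  FIRST[S]={a,b,c}  FIRST[A]={a,b,c}  FIRST[B]={a,b,c}  FIRST[C]={b}
iter 3: (no change)
  FIRST[S]={a,b,c}  FIRST[A]={a,b,c}  FIRST[B]={a,b,c}  FIRST[C]={b}

FIRST(A) = ["a", "b", "c"]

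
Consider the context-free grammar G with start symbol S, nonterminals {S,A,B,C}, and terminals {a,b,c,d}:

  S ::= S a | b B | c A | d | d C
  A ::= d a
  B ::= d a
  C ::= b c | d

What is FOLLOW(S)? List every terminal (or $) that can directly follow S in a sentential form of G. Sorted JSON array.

FIRST iteration:
iter 1:
  A via A→d a: +{d}
  B via B→d a: +{d}
  C via C→b c: +{b}
  C via C→d: +{d}
  S via S→b B: +{b}
  S via S→c A: +{c}
  S via S→d: +{d}
  FIRST(S)={b,c,d}  FIRST(A)={d}  FIRST(B)={d}  FIRST(C)={b,d}
iter 2: done
  FIRST(S)={b,c,d}  FIRST(A)={d}  FIRST(B)={d}  FIRST(C)={b,d}

FOLLOW sets:
seed FOLLOW(S) with $
pass 1:
  S→S a: FOLLOW(S) ⊇ FIRST(a) = {a}; new: +{a}
  S→b B: FOLLOW(B) ⊇ FOLLOW(S) ⊇ {$,a}; new: +{$,a}
  S→c A: FOLLOW(A) ⊇ FOLLOW(S) ⊇ {$,a}; new: +{$,a}
  S→d C: FOLLOW(C) ⊇ FOLLOW(S) ⊇ {$,a}; new: +{$,a}
  S: {$,a}  A: {$,a}  B: {$,a}  C: {$,a}
pass 2: (no change)
  S: {$,a}  A: {$,a}  B: {$,a}  C: {$,a}

FOLLOW(S) = ["$", "a"]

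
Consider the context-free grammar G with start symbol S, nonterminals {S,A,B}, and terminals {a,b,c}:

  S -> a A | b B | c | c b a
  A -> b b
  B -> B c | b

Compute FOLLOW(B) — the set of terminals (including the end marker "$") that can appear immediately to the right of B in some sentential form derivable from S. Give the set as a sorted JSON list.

FIRST sets, iterate to fixpoint:
[1]
  A via A→b b: +{b}
  B via B→b: +{b}
  S via S→a A: +{a}
  S via S→b B: +{b}
  S via S→c: +{c}
  FIRST(S)={a,b,c}  FIRST(A)={b}  FIRST(B)={b}
[2] (stable)
  FIRST(S)={a,b,c}  FIRST(A)={b}  FIRST(B)={b}

FOLLOW sets:
seed FOLLOW(S) with $
iter 1:
  B→B c: FOLLOW(B) ⊇ FIRST(c) = {c}; new: +{c}
  S→a A: FOLLOW(A) ⊇ FOLLOW(S) ⊇ {$}; new: +{$}
  S→b B: FOLLOW(B) ⊇ FOLLOW(S) ⊇ {$}; new: +{$}
  S: {$}  A: {$}  B: {$,c}
iter 2: done
  S: {$}  A: {$}  B: {$,c}

FOLLOW(B) = ["$", "c"]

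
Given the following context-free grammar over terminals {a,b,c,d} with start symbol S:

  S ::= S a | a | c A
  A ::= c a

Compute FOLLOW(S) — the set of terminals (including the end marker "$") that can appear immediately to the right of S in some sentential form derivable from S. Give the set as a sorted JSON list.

Compute FIRST by fixpoint:
round 1:
  A via A→c a: +{c}
  S via S→a: +{a}
  S via S→c A: +{c}
  FIRST(S)={a,c}  FIRST(A)={c}
round 2: done
  FIRST(S)={a,c}  FIRST(A)={c}

FOLLOW sets:
initialize: $ ∈ FOLLOW(S)
iter 1:
  S→S a: FOLLOW(S) ⊇ FIRST(a) = {a}; new: +{a}
  S→c A: FOLLOW(A) ⊇ FOLLOW(S) ⊇ {$,a}; new: +{$,a}
  S: {$,a}  A: {$,a}
iter 2: — fixpoint
  S: {$,a}  A: {$,a}

FOLLOW(S) = ["$", "a"]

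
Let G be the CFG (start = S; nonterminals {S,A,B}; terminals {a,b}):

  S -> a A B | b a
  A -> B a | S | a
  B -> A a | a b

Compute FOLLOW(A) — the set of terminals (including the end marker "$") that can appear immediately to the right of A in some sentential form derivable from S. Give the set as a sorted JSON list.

Compute FIRST by fixpoint:
pass 1:
  A via A→a: +{a}
  B via B→A a: +{a}
  S via S→a A B: +{a}
  S via S→b a: +{b}
  FIRST[S]={a,b}  FIRST[A]={a}  FIRST[B]={a}
pass 2:
  A via A→S: +{b}
  B via B→A a: +{b}
  FIRST[S]={a,b}  FIRST[A]={a,b}  FIRST[B]={a,b}
pass 3: done
  FIRST[S]={a,b}  FIRST[A]={a,b}  FIRST[B]={a,b}

FOLLOW sets:
seed FOLLOW(S) with $
iter 1:
  A→B a: FOLLOW(B) ⊇ FIRST(a) = {a}; new: +{a}
  B→A a: FOLLOW(A) ⊇ FIRST(a) = {a}; new: +{a}
  S→a A B: FOLLOW(A) ⊇ FIRST(B) = {a,b}; new: +{b}
  S→a A B: FOLLOW(B) ⊇ FOLLOW(S) ⊇ {$}; new: +{$}
  FOLLOW[S]={$}  FOLLOW[A]={a,b}  FOLLOW[B]={$,a}
iter 2:
  A→S: FOLLOW(S) ⊇ FOLLOW(A) ⊇ {a,b}; new: +{a,b}
  S→a A B: FOLLOW(B) ⊇ FOLLOW(S) ⊇ {$,a,b}; new: +{b}
  FOLLOW[S]={$,a,b}  FOLLOW[A]={a,b}  FOLLOW[B]={$,a,b}
iter 3: — fixpoint
  FOLLOW[S]={$,a,b}  FOLLOW[A]={a,b}  FOLLOW[B]={$,a,b}

FOLLOW(A) = ["a", "b"]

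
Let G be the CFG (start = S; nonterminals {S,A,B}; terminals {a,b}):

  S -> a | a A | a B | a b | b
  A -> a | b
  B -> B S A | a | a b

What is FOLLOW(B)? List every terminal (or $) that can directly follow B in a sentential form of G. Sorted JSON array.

FIRST sets, iterate to fixpoint:
round 1:
  A via A→a: +{a}
  A via A→b: +{b}
  B via B→a: +{a}
  S via S→a: +{a}
  S via S→b: +{b}
  FIRST[S]={a,b}  FIRST[A]={a,b}  FIRST[B]={a}
round 2: done
  FIRST[S]={a,b}  FIRST[A]={a,b}  FIRST[B]={a}

FOLLOW sets:
FOLLOW(S) := {$}
pass 1:
  B→B S A: FOLLOW(B) ⊇ FIRST(S) = {a,b}; new: +{a,b}
  B→B S A: FOLLOW(S) ⊇ FIRST(A) = {a,b}; new: +{a,b}
  B→B S A: FOLLOW(A) ⊇ FOLLOW(B) ⊇ {a,b}; new: +{a,b}
  S→a A: FOLLOW(A) ⊇ FOLLOW(S) ⊇ {$,a,b}; new: +{$}
  S→a B: FOLLOW(B) ⊇ FOLLOW(S) ⊇ {$,a,b}; new: +{$}
  FOLLOW[S]={$,a,b}  FOLLOW[A]={$,a,b}  FOLLOW[B]={$,a,b}
pass 2: (stable)
  FOLLOW[S]={$,a,b}  FOLLOW[A]={$,a,b}  FOLLOW[B]={$,a,b}

FOLLOW(B) = ["$", "a", "b"]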